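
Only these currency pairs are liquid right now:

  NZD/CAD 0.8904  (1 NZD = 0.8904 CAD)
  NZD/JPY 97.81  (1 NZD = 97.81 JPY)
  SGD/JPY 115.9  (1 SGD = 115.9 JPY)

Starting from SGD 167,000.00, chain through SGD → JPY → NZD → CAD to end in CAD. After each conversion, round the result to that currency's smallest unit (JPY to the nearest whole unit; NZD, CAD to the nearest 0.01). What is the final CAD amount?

SGD 167,000.00 × 115.9 = JPY 19,355,300
JPY 19,355,300 ÷ 97.81 = NZD 197,886.72
NZD 197,886.72 × 0.8904 = CAD 176,198.34

CAD 176,198.34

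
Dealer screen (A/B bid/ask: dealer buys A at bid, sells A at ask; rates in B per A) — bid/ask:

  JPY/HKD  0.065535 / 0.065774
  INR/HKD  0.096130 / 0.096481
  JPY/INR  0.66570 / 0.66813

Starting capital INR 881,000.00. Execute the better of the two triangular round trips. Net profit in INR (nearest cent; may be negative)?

Best loop INR → JPY → HKD → INR:
INR 881,000.00 ÷ 0.66813 (buy JPY at ask) = JPY 1,318,606
JPY 1,318,606 × 0.065535 (sell JPY at bid) = HKD 86,414.82
HKD 86,414.82 ÷ 0.096481 (buy INR at ask) = INR 895,666.73

Net profit: INR 14,666.73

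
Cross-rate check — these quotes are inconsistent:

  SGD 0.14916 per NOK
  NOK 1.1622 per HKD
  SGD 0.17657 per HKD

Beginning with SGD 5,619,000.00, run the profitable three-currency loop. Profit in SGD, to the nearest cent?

Profitable loop is SGD → NOK → HKD → SGD:
SGD 5,619,000.00 ÷ 0.14916 = NOK 37,670,957.36
NOK 37,670,957.36 ÷ 1.1622 = HKD 32,413,489.38
HKD 32,413,489.38 × 0.17657 = SGD 5,723,249.82
Profit = SGD 5,723,249.82 − SGD 5,619,000.00

Profit: SGD 104,249.82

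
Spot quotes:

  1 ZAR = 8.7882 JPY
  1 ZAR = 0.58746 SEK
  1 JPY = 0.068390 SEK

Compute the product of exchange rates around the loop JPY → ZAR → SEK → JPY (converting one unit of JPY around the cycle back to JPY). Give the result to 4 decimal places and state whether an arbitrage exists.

0.9774 (arbitrage exists)

Around JPY → ZAR → SEK → JPY: 1 ÷ 8.7882 × 0.58746 ÷ 0.068390 = 0.977430
Product < 1; profitable direction is JPY → SEK → ZAR → JPY.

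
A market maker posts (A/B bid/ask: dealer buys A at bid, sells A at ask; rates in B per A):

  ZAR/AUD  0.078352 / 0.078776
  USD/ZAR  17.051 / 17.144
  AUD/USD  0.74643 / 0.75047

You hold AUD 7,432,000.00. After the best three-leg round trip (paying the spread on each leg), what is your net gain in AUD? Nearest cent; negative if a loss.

Net result: AUD -20,694.29 (no profitable arbitrage after spreads)

Best loop AUD → USD → ZAR → AUD:
AUD 7,432,000.00 × 0.74643 (sell AUD at bid) = USD 5,547,467.76
USD 5,547,467.76 × 17.051 (sell USD at bid) = ZAR 94,589,872.78
ZAR 94,589,872.78 × 0.078352 (sell ZAR at bid) = AUD 7,411,305.71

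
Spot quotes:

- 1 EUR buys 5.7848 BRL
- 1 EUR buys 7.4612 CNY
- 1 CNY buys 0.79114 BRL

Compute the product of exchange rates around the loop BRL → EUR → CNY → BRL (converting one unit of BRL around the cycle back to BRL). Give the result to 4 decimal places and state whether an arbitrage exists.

1.0204 (arbitrage exists)

Around BRL → EUR → CNY → BRL: 1 ÷ 5.7848 × 7.4612 × 0.79114 = 1.020408
Product > 1; profitable direction is BRL → EUR → CNY → BRL.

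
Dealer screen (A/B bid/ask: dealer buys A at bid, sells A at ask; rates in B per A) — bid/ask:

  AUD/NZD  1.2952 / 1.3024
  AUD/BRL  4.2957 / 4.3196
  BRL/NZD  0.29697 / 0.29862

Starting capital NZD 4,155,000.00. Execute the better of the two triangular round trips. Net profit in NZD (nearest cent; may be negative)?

Net profit: NZD 17,010.96

Best loop NZD → BRL → AUD → NZD:
NZD 4,155,000.00 ÷ 0.29862 (buy BRL at ask) = BRL 13,914,004.42
BRL 13,914,004.42 ÷ 4.3196 (buy AUD at ask) = AUD 3,221,132.61
AUD 3,221,132.61 × 1.2952 (sell AUD at bid) = NZD 4,172,010.96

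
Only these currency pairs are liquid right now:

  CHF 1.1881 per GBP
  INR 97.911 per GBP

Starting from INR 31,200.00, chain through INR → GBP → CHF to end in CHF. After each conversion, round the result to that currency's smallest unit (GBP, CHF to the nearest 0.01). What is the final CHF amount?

CHF 378.60

INR 31,200.00 ÷ 97.911 = GBP 318.66
GBP 318.66 × 1.1881 = CHF 378.60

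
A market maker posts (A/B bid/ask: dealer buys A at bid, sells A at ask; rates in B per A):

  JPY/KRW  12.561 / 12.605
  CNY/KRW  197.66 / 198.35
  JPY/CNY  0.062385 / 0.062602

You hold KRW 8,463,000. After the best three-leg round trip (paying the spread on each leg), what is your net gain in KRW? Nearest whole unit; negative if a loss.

Best loop KRW → CNY → JPY → KRW:
KRW 8,463,000 ÷ 198.35 (buy CNY at ask) = CNY 42,667.00
CNY 42,667.00 ÷ 0.062602 (buy JPY at ask) = JPY 681,560
JPY 681,560 × 12.561 (sell JPY at bid) = KRW 8,561,072

Net profit: KRW 98,072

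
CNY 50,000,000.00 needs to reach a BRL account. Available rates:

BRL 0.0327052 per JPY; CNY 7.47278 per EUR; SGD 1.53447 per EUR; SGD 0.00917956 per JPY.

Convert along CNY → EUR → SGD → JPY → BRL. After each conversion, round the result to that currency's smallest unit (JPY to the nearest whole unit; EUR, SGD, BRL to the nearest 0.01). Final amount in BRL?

CNY 50,000,000.00 ÷ 7.47278 = EUR 6,690,950.36
EUR 6,690,950.36 × 1.53447 = SGD 10,267,062.60
SGD 10,267,062.60 ÷ 0.00917956 = JPY 1,118,470,014
JPY 1,118,470,014 × 0.0327052 = BRL 36,579,785.50

BRL 36,579,785.50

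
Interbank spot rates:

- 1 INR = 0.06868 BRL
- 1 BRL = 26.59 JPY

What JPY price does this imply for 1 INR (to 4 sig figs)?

INR/JPY = 1.826

1 INR × 0.06868 = 0.06868 BRL
0.06868 BRL × 26.59 = 1.8262 JPY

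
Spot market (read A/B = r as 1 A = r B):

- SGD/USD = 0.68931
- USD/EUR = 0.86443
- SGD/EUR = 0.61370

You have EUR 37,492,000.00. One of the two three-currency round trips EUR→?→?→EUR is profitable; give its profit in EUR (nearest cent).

Profit: EUR 1,122,491.67

Profitable loop is EUR → USD → SGD → EUR:
EUR 37,492,000.00 ÷ 0.86443 = USD 43,371,932.95
USD 43,371,932.95 ÷ 0.68931 = SGD 62,920,794.64
SGD 62,920,794.64 × 0.61370 = EUR 38,614,491.67
Profit = EUR 38,614,491.67 − EUR 37,492,000.00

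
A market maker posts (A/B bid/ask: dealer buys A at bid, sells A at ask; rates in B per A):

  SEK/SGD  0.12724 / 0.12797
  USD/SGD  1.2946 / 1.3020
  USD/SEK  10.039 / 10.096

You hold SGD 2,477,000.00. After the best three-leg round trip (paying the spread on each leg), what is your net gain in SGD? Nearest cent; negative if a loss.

Net profit: SGD 5,013.26

Best loop SGD → SEK → USD → SGD:
SGD 2,477,000.00 ÷ 0.12797 (buy SEK at ask) = SEK 19,356,099.09
SEK 19,356,099.09 ÷ 10.096 (buy USD at ask) = USD 1,917,204.74
USD 1,917,204.74 × 1.2946 (sell USD at bid) = SGD 2,482,013.26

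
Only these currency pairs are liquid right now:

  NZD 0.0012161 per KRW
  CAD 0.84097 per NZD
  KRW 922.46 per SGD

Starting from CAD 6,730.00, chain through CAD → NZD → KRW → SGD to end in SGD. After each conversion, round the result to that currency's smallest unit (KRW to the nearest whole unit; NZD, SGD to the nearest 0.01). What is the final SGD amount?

SGD 7,133.74

CAD 6,730.00 ÷ 0.84097 = NZD 8,002.66
NZD 8,002.66 ÷ 0.0012161 = KRW 6,580,594
KRW 6,580,594 ÷ 922.46 = SGD 7,133.74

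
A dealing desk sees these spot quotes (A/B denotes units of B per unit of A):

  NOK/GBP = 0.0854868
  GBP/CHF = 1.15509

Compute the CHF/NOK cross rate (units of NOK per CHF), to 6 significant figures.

CHF/NOK = 10.1271

1 CHF ÷ 1.15509 = 0.865733 GBP
0.865733 GBP ÷ 0.0854868 = 10.1271 NOK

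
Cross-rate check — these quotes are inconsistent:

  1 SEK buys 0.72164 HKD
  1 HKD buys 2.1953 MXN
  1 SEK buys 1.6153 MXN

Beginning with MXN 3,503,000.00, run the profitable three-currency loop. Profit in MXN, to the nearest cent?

Profit: MXN 68,731.92

Profitable loop is MXN → HKD → SEK → MXN:
MXN 3,503,000.00 ÷ 2.1953 = HKD 1,595,681.68
HKD 1,595,681.68 ÷ 0.72164 = SEK 2,211,187.97
SEK 2,211,187.97 × 1.6153 = MXN 3,571,731.92
Profit = MXN 3,571,731.92 − MXN 3,503,000.00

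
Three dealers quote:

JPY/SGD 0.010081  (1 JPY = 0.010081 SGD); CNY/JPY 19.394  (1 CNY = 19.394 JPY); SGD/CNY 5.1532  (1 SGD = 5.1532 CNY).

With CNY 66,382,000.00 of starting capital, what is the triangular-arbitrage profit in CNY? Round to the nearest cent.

Profitable loop is CNY → JPY → SGD → CNY:
CNY 66,382,000.00 × 19.394 = JPY 1,287,412,508
JPY 1,287,412,508 × 0.010081 = SGD 12,978,405.49
SGD 12,978,405.49 × 5.1532 = CNY 66,880,319.19
Profit = CNY 66,880,319.19 − CNY 66,382,000.00

Profit: CNY 498,319.19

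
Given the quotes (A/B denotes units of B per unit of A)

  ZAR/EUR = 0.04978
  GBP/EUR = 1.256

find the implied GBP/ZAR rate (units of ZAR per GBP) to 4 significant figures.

GBP/ZAR = 25.23

1 GBP × 1.256 = 1.256 EUR
1.256 EUR ÷ 0.04978 = 25.231 ZAR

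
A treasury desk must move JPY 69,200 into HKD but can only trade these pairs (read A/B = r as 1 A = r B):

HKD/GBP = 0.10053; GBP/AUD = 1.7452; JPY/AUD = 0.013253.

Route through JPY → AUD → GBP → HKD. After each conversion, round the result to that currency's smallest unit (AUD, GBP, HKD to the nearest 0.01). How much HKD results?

HKD 5,227.30

JPY 69,200 × 0.013253 = AUD 917.11
AUD 917.11 ÷ 1.7452 = GBP 525.50
GBP 525.50 ÷ 0.10053 = HKD 5,227.30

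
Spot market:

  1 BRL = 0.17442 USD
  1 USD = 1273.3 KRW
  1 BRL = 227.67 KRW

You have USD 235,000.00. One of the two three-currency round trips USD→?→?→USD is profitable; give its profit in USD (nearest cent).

Profit: USD 5,905.46

Profitable loop is USD → BRL → KRW → USD:
USD 235,000.00 ÷ 0.17442 = BRL 1,347,322.55
BRL 1,347,322.55 × 227.67 = KRW 306,744,926
KRW 306,744,926 ÷ 1273.3 = USD 240,905.46
Profit = USD 240,905.46 − USD 235,000.00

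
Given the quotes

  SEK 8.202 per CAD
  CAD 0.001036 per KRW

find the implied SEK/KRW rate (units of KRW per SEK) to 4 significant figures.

SEK/KRW = 117.7

1 SEK ÷ 8.202 = 0.121921 CAD
0.121921 CAD ÷ 0.001036 = 117.685 KRW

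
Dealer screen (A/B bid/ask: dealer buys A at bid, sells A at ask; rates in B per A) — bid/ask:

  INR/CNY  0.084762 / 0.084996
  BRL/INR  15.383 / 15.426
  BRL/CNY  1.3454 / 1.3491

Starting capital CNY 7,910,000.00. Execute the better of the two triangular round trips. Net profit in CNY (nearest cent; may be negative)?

Net profit: CNY 206,636.41

Best loop CNY → INR → BRL → CNY:
CNY 7,910,000.00 ÷ 0.084996 (buy INR at ask) = INR 93,063,202.97
INR 93,063,202.97 ÷ 15.426 (buy BRL at ask) = BRL 6,032,879.75
BRL 6,032,879.75 × 1.3454 (sell BRL at bid) = CNY 8,116,636.41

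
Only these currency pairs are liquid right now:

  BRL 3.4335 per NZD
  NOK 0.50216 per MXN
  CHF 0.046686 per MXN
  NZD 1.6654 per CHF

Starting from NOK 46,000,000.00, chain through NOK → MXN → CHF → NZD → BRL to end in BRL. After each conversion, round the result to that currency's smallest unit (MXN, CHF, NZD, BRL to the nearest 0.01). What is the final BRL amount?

BRL 24,454,455.30

NOK 46,000,000.00 ÷ 0.50216 = MXN 91,604,269.56
MXN 91,604,269.56 × 0.046686 = CHF 4,276,636.93
CHF 4,276,636.93 × 1.6654 = NZD 7,122,311.14
NZD 7,122,311.14 × 3.4335 = BRL 24,454,455.30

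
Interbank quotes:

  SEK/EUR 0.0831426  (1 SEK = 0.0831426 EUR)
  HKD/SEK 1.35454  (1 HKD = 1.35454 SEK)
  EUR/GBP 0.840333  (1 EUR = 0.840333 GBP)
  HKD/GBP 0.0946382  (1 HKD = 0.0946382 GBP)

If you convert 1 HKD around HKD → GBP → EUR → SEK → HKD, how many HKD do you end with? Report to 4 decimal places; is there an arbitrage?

1.0000 (no arbitrage)

Around HKD → GBP → EUR → SEK → HKD: 1 × 0.0946382 ÷ 0.840333 ÷ 0.0831426 ÷ 1.35454 = 0.999999
Product ≈ 1 (deviation 0.000%, within rounding noise).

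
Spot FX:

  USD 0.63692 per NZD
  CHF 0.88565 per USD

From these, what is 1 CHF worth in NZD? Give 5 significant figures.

1 CHF ÷ 0.88565 = 1.12911 USD
1.12911 USD ÷ 0.63692 = 1.77277 NZD

CHF/NZD = 1.7728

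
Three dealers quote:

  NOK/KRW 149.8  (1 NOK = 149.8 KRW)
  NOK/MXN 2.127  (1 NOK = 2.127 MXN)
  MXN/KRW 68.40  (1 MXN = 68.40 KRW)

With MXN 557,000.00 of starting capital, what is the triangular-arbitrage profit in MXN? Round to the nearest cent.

Profitable loop is MXN → NOK → KRW → MXN:
MXN 557,000.00 ÷ 2.127 = NOK 261,871.18
NOK 261,871.18 × 149.8 = KRW 39,228,303
KRW 39,228,303 ÷ 68.40 = MXN 573,513.20
Profit = MXN 573,513.20 − MXN 557,000.00

Profit: MXN 16,513.20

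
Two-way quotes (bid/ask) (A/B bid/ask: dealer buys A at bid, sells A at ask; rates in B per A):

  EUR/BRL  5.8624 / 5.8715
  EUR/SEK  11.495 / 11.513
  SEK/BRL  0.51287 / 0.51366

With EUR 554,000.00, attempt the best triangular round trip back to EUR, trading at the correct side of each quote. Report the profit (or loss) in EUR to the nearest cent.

Net profit: EUR 2,258.90

Best loop EUR → SEK → BRL → EUR:
EUR 554,000.00 × 11.495 (sell EUR at bid) = SEK 6,368,230.00
SEK 6,368,230.00 × 0.51287 (sell SEK at bid) = BRL 3,266,074.12
BRL 3,266,074.12 ÷ 5.8715 (buy EUR at ask) = EUR 556,258.90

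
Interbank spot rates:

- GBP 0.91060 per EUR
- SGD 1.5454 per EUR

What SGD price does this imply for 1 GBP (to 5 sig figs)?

GBP/SGD = 1.6971

1 GBP ÷ 0.91060 = 1.09818 EUR
1.09818 EUR × 1.5454 = 1.69712 SGD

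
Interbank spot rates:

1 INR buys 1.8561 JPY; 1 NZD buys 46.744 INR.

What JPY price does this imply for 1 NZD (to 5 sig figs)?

NZD/JPY = 86.762

1 NZD × 46.744 = 46.744 INR
46.744 INR × 1.8561 = 86.7615 JPY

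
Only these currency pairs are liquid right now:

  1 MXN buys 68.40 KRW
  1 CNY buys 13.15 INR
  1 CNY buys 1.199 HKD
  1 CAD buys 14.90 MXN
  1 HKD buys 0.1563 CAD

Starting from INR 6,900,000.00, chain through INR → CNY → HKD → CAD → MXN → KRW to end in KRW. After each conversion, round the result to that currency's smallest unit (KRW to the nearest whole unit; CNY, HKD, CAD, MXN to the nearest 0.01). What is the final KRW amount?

KRW 100,217,570

INR 6,900,000.00 ÷ 13.15 = CNY 524,714.83
CNY 524,714.83 × 1.199 = HKD 629,133.08
HKD 629,133.08 × 0.1563 = CAD 98,333.50
CAD 98,333.50 × 14.90 = MXN 1,465,169.15
MXN 1,465,169.15 × 68.40 = KRW 100,217,570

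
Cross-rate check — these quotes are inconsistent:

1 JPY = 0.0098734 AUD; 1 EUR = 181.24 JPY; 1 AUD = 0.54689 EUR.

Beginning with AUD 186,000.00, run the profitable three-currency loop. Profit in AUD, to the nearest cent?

Profitable loop is AUD → JPY → EUR → AUD:
AUD 186,000.00 ÷ 0.0098734 = JPY 18,838,495
JPY 18,838,495 ÷ 181.24 = EUR 103,942.26
EUR 103,942.26 ÷ 0.54689 = AUD 190,060.64
Profit = AUD 190,060.64 − AUD 186,000.00

Profit: AUD 4,060.64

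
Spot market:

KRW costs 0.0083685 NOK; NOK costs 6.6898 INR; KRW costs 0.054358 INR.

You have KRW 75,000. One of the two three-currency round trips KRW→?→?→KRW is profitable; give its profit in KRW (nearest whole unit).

Profit: KRW 2,243

Profitable loop is KRW → NOK → INR → KRW:
KRW 75,000 × 0.0083685 = NOK 627.64
NOK 627.64 × 6.6898 = INR 4,198.77
INR 4,198.77 ÷ 0.054358 = KRW 77,243
Profit = KRW 77,243 − KRW 75,000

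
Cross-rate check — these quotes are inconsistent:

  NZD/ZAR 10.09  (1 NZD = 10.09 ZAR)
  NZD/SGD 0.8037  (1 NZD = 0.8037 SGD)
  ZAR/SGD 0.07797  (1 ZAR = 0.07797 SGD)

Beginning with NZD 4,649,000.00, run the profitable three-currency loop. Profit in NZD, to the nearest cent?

Profitable loop is NZD → SGD → ZAR → NZD:
NZD 4,649,000.00 × 0.8037 = SGD 3,736,401.30
SGD 3,736,401.30 ÷ 0.07797 = ZAR 47,921,011.93
ZAR 47,921,011.93 ÷ 10.09 = NZD 4,749,356.98
Profit = NZD 4,749,356.98 − NZD 4,649,000.00

Profit: NZD 100,356.98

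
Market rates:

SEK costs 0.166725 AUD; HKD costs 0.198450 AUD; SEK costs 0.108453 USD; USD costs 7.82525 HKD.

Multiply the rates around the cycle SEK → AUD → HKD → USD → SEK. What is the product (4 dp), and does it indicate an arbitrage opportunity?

0.9899 (arbitrage exists)

Around SEK → AUD → HKD → USD → SEK: 1 × 0.166725 ÷ 0.198450 ÷ 7.82525 ÷ 0.108453 = 0.989942
Product < 1; profitable direction is SEK → USD → HKD → AUD → SEK.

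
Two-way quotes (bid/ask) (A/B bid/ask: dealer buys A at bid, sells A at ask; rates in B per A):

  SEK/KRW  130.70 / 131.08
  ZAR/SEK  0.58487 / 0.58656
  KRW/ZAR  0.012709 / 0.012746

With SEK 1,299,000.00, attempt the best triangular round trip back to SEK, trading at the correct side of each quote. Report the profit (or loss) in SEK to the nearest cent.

Best loop SEK → ZAR → KRW → SEK:
SEK 1,299,000.00 ÷ 0.58656 (buy ZAR at ask) = ZAR 2,214,607.20
ZAR 2,214,607.20 ÷ 0.012746 (buy KRW at ask) = KRW 173,749,192
KRW 173,749,192 ÷ 131.08 (buy SEK at ask) = SEK 1,325,520.23

Net profit: SEK 26,520.23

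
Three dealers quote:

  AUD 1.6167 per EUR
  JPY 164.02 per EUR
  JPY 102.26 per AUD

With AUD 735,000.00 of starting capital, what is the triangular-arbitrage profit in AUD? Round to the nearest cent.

Profitable loop is AUD → JPY → EUR → AUD:
AUD 735,000.00 × 102.26 = JPY 75,161,100
JPY 75,161,100 ÷ 164.02 = EUR 458,243.51
EUR 458,243.51 × 1.6167 = AUD 740,842.28
Profit = AUD 740,842.28 − AUD 735,000.00

Profit: AUD 5,842.28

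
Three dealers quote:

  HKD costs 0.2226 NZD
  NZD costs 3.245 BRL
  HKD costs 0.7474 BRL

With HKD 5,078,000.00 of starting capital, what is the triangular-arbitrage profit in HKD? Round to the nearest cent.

Profitable loop is HKD → BRL → NZD → HKD:
HKD 5,078,000.00 × 0.7474 = BRL 3,795,297.20
BRL 3,795,297.20 ÷ 3.245 = NZD 1,169,583.11
NZD 1,169,583.11 ÷ 0.2226 = HKD 5,254,191.88
Profit = HKD 5,254,191.88 − HKD 5,078,000.00

Profit: HKD 176,191.88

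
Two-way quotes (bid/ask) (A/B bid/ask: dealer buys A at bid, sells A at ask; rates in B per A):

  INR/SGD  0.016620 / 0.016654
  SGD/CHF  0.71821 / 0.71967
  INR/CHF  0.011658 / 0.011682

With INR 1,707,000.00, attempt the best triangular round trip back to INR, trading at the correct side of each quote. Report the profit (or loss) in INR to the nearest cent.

Net profit: INR 37,210.06

Best loop INR → SGD → CHF → INR:
INR 1,707,000.00 × 0.016620 (sell INR at bid) = SGD 28,370.34
SGD 28,370.34 × 0.71821 (sell SGD at bid) = CHF 20,375.86
CHF 20,375.86 ÷ 0.011682 (buy INR at ask) = INR 1,744,210.06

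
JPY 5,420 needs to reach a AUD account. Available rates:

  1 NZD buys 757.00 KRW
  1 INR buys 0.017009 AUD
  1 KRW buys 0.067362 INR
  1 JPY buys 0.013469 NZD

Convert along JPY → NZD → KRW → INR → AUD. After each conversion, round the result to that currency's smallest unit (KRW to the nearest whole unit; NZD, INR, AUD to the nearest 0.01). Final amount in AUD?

JPY 5,420 × 0.013469 = NZD 73.00
NZD 73.00 × 757.00 = KRW 55,261
KRW 55,261 × 0.067362 = INR 3,722.49
INR 3,722.49 × 0.017009 = AUD 63.32

AUD 63.32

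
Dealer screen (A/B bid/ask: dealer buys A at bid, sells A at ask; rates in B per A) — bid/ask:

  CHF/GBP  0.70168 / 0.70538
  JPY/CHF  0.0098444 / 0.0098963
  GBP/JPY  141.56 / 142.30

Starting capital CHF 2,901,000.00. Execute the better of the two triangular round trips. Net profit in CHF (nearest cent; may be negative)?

Net profit: CHF 19,430.23

Best loop CHF → JPY → GBP → CHF:
CHF 2,901,000.00 ÷ 0.0098963 (buy JPY at ask) = JPY 293,139,860
JPY 293,139,860 ÷ 142.30 (buy GBP at ask) = GBP 2,060,013.07
GBP 2,060,013.07 ÷ 0.70538 (buy CHF at ask) = CHF 2,920,430.23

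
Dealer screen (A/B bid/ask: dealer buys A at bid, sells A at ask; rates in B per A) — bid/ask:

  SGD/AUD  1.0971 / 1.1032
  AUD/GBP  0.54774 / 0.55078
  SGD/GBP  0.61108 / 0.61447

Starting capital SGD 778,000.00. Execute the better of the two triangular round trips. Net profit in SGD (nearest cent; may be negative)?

Best loop SGD → GBP → AUD → SGD:
SGD 778,000.00 × 0.61108 (sell SGD at bid) = GBP 475,420.24
GBP 475,420.24 ÷ 0.55078 (buy AUD at ask) = AUD 863,176.30
AUD 863,176.30 ÷ 1.1032 (buy SGD at ask) = SGD 782,429.56

Net profit: SGD 4,429.56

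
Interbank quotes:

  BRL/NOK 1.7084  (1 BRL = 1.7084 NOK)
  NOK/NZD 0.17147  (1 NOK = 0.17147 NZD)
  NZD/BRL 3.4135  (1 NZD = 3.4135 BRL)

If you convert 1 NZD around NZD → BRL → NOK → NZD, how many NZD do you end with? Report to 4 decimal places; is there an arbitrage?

Around NZD → BRL → NOK → NZD: 1 × 3.4135 × 1.7084 × 0.17147 = 0.999948
Product ≈ 1 (deviation 0.005%, within rounding noise).

0.9999 (no arbitrage)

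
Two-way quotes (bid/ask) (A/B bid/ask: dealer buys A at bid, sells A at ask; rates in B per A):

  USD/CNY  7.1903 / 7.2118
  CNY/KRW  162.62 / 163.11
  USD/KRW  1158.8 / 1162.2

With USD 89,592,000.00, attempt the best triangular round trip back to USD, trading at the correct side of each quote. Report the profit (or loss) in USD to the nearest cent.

Net profit: USD 546,292.73

Best loop USD → CNY → KRW → USD:
USD 89,592,000.00 × 7.1903 (sell USD at bid) = CNY 644,193,357.60
CNY 644,193,357.60 × 162.62 (sell CNY at bid) = KRW 104,758,723,813
KRW 104,758,723,813 ÷ 1162.2 (buy USD at ask) = USD 90,138,292.73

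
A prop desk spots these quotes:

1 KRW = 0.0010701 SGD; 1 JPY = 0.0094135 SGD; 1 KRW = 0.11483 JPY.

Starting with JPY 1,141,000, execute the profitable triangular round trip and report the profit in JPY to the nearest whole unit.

Profitable loop is JPY → SGD → KRW → JPY:
JPY 1,141,000 × 0.0094135 = SGD 10,740.80
SGD 10,740.80 ÷ 0.0010701 = KRW 10,037,196
KRW 10,037,196 × 0.11483 = JPY 1,152,571
Profit = JPY 1,152,571 − JPY 1,141,000

Profit: JPY 11,571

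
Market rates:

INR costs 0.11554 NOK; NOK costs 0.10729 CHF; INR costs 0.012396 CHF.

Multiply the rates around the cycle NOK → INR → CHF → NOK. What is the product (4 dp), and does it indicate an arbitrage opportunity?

1.0000 (no arbitrage)

Around NOK → INR → CHF → NOK: 1 ÷ 0.11554 × 0.012396 ÷ 0.10729 = 0.999977
Product ≈ 1 (deviation 0.002%, within rounding noise).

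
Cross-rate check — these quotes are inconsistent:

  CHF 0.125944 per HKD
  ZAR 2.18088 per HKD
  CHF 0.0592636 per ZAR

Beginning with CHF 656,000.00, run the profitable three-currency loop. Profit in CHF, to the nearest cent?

Profitable loop is CHF → HKD → ZAR → CHF:
CHF 656,000.00 ÷ 0.125944 = HKD 5,208,664.17
HKD 5,208,664.17 × 2.18088 = ZAR 11,359,471.51
ZAR 11,359,471.51 × 0.0592636 = CHF 673,203.18
Profit = CHF 673,203.18 − CHF 656,000.00

Profit: CHF 17,203.18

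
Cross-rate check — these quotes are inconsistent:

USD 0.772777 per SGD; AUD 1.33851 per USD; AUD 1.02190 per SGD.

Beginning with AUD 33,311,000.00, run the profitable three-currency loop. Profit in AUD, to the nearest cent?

Profit: AUD 406,477.72

Profitable loop is AUD → SGD → USD → AUD:
AUD 33,311,000.00 ÷ 1.02190 = SGD 32,597,123.01
SGD 32,597,123.01 × 0.772777 = USD 25,190,306.93
USD 25,190,306.93 × 1.33851 = AUD 33,717,477.72
Profit = AUD 33,717,477.72 − AUD 33,311,000.00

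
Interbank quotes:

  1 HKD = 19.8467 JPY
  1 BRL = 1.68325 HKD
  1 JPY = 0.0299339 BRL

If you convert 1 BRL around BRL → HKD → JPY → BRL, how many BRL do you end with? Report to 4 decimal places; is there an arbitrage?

1.0000 (no arbitrage)

Around BRL → HKD → JPY → BRL: 1 × 1.68325 × 19.8467 × 0.0299339 = 1.000001
Product ≈ 1 (deviation 0.000%, within rounding noise).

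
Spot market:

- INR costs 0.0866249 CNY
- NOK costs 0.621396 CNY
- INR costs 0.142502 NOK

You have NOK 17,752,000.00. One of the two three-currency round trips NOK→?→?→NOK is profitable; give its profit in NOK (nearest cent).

Profitable loop is NOK → CNY → INR → NOK:
NOK 17,752,000.00 × 0.621396 = CNY 11,031,021.79
CNY 11,031,021.79 ÷ 0.0866249 = INR 127,342,389.91
INR 127,342,389.91 × 0.142502 = NOK 18,146,545.25
Profit = NOK 18,146,545.25 − NOK 17,752,000.00

Profit: NOK 394,545.25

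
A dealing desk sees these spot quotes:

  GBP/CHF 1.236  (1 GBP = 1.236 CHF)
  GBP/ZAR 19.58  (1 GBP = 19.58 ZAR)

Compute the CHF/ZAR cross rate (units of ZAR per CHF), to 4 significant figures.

CHF/ZAR = 15.84

1 CHF ÷ 1.236 = 0.809061 GBP
0.809061 GBP × 19.58 = 15.8414 ZAR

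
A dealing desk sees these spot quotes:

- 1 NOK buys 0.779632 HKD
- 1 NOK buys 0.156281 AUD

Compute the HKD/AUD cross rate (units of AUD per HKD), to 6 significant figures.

HKD/AUD = 0.200455

1 HKD ÷ 0.779632 = 1.28266 NOK
1.28266 NOK × 0.156281 = 0.200455 AUD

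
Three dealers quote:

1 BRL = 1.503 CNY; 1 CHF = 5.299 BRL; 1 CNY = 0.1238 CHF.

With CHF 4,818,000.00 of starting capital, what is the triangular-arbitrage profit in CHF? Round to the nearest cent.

Profit: CHF 68,447.66

Profitable loop is CHF → CNY → BRL → CHF:
CHF 4,818,000.00 ÷ 0.1238 = CNY 38,917,609.05
CNY 38,917,609.05 ÷ 1.503 = BRL 25,893,286.13
BRL 25,893,286.13 ÷ 5.299 = CHF 4,886,447.66
Profit = CHF 4,886,447.66 − CHF 4,818,000.00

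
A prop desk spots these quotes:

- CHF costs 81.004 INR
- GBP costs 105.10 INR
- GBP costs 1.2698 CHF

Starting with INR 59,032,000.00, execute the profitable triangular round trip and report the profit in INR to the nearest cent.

Profit: INR 1,286,207.32

Profitable loop is INR → CHF → GBP → INR:
INR 59,032,000.00 ÷ 81.004 = CHF 728,754.14
CHF 728,754.14 ÷ 1.2698 = GBP 573,912.53
GBP 573,912.53 × 105.10 = INR 60,318,207.32
Profit = INR 60,318,207.32 − INR 59,032,000.00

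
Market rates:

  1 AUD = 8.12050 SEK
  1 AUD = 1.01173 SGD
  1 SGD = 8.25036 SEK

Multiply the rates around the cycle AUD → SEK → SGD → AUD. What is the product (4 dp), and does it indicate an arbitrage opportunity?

0.9728 (arbitrage exists)

Around AUD → SEK → SGD → AUD: 1 × 8.12050 ÷ 8.25036 ÷ 1.01173 = 0.972849
Product < 1; profitable direction is AUD → SGD → SEK → AUD.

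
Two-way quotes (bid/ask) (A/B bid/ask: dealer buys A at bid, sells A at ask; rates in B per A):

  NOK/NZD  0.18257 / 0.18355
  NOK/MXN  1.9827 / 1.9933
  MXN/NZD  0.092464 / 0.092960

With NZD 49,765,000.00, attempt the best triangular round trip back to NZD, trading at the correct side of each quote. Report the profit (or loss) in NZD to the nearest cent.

Net result: NZD -60,088.68 (no profitable arbitrage after spreads)

Best loop NZD → NOK → MXN → NZD:
NZD 49,765,000.00 ÷ 0.18355 (buy NOK at ask) = NOK 271,125,034.05
NOK 271,125,034.05 × 1.9827 (sell NOK at bid) = MXN 537,559,605.01
MXN 537,559,605.01 × 0.092464 (sell MXN at bid) = NZD 49,704,911.32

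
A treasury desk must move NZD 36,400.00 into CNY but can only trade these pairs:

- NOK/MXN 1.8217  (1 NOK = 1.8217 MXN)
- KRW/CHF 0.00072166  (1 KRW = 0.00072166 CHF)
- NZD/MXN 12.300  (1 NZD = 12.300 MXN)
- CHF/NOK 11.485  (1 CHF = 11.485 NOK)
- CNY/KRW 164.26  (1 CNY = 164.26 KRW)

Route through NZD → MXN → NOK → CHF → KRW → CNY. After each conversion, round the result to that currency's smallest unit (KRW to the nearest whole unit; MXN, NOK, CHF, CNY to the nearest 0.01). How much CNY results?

NZD 36,400.00 × 12.300 = MXN 447,720.00
MXN 447,720.00 ÷ 1.8217 = NOK 245,770.43
NOK 245,770.43 ÷ 11.485 = CHF 21,399.25
CHF 21,399.25 ÷ 0.00072166 = KRW 29,652,814
KRW 29,652,814 ÷ 164.26 = CNY 180,523.65

CNY 180,523.65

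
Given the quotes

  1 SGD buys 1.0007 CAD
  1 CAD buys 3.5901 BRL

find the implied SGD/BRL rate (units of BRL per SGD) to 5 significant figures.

SGD/BRL = 3.5926

1 SGD × 1.0007 = 1.0007 CAD
1.0007 CAD × 3.5901 = 3.59261 BRL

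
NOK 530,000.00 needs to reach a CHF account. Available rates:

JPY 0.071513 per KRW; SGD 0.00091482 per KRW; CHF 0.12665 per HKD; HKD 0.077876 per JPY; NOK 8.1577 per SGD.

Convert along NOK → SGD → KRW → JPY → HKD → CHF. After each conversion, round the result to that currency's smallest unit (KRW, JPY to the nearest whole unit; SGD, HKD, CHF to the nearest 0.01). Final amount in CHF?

NOK 530,000.00 ÷ 8.1577 = SGD 64,969.29
SGD 64,969.29 ÷ 0.00091482 = KRW 71,018,659
KRW 71,018,659 × 0.071513 = JPY 5,078,757
JPY 5,078,757 × 0.077876 = HKD 395,513.28
HKD 395,513.28 × 0.12665 = CHF 50,091.76

CHF 50,091.76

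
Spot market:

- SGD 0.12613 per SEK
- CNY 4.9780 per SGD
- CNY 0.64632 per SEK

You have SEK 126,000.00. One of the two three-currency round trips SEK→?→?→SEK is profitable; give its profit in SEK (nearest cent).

Profit: SEK 3,701.46

Profitable loop is SEK → CNY → SGD → SEK:
SEK 126,000.00 × 0.64632 = CNY 81,436.32
CNY 81,436.32 ÷ 4.9780 = SGD 16,359.24
SGD 16,359.24 ÷ 0.12613 = SEK 129,701.46
Profit = SEK 129,701.46 − SEK 126,000.00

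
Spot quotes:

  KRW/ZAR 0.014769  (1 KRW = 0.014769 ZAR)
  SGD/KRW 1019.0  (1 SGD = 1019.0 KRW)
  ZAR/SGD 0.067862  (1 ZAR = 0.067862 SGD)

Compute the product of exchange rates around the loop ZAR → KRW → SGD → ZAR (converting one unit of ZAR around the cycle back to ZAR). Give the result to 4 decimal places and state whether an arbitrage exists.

0.9791 (arbitrage exists)

Around ZAR → KRW → SGD → ZAR: 1 ÷ 0.014769 ÷ 1019.0 ÷ 0.067862 = 0.979147
Product < 1; profitable direction is ZAR → SGD → KRW → ZAR.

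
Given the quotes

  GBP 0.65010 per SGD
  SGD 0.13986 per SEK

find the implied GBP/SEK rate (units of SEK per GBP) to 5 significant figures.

1 GBP ÷ 0.65010 = 1.53822 SGD
1.53822 SGD ÷ 0.13986 = 10.9983 SEK

GBP/SEK = 10.998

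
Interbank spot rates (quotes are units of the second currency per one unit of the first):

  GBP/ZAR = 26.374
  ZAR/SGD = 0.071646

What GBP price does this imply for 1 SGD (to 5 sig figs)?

SGD/GBP = 0.52921

1 SGD ÷ 0.071646 = 13.9575 ZAR
13.9575 ZAR ÷ 26.374 = 0.529215 GBP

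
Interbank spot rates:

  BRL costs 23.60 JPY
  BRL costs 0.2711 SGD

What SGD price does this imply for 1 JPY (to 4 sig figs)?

JPY/SGD = 0.01149

1 JPY ÷ 23.60 = 0.0423729 BRL
0.0423729 BRL × 0.2711 = 0.0114873 SGD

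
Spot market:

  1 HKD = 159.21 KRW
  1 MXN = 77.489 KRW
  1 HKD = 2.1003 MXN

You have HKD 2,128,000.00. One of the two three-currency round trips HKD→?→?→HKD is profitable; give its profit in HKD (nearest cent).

Profitable loop is HKD → MXN → KRW → HKD:
HKD 2,128,000.00 × 2.1003 = MXN 4,469,438.40
MXN 4,469,438.40 × 77.489 = KRW 346,332,312
KRW 346,332,312 ÷ 159.21 = HKD 2,175,317.58
Profit = HKD 2,175,317.58 − HKD 2,128,000.00

Profit: HKD 47,317.58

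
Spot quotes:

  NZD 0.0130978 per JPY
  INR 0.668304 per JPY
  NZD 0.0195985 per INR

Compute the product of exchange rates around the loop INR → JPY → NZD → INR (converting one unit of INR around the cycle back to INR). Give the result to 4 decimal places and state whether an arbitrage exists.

Around INR → JPY → NZD → INR: 1 ÷ 0.668304 × 0.0130978 ÷ 0.0195985 = 1.000003
Product ≈ 1 (deviation 0.000%, within rounding noise).

1.0000 (no arbitrage)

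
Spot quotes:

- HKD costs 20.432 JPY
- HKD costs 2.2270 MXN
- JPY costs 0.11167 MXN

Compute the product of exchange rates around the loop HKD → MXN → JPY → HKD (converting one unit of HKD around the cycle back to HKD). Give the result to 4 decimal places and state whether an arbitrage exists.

Around HKD → MXN → JPY → HKD: 1 × 2.2270 ÷ 0.11167 ÷ 20.432 = 0.976052
Product < 1; profitable direction is HKD → JPY → MXN → HKD.

0.9761 (arbitrage exists)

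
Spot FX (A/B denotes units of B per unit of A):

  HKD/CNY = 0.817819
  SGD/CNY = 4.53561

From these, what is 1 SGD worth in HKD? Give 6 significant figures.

1 SGD × 4.53561 = 4.53561 CNY
4.53561 CNY ÷ 0.817819 = 5.54598 HKD

SGD/HKD = 5.54598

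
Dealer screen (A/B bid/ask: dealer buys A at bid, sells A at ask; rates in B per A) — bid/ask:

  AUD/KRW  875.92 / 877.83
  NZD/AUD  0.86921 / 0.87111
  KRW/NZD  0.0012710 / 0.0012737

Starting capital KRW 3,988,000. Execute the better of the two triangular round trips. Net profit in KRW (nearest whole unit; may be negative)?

Net profit: KRW 106,535

Best loop KRW → AUD → NZD → KRW:
KRW 3,988,000 ÷ 877.83 (buy AUD at ask) = AUD 4,543.02
AUD 4,543.02 ÷ 0.87111 (buy NZD at ask) = NZD 5,215.21
NZD 5,215.21 ÷ 0.0012737 (buy KRW at ask) = KRW 4,094,535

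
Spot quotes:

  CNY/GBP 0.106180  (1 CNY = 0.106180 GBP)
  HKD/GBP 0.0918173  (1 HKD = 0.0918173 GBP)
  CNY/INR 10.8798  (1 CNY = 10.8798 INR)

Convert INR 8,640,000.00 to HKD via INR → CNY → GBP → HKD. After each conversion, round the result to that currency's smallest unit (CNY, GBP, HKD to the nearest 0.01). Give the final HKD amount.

HKD 918,355.91

INR 8,640,000.00 ÷ 10.8798 = CNY 794,132.25
CNY 794,132.25 × 0.106180 = GBP 84,320.96
GBP 84,320.96 ÷ 0.0918173 = HKD 918,355.91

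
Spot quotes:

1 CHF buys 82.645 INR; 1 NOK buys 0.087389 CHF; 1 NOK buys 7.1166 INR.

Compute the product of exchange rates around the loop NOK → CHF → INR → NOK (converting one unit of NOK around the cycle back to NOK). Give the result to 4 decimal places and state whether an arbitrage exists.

Around NOK → CHF → INR → NOK: 1 × 0.087389 × 82.645 ÷ 7.1166 = 1.014848
Product > 1; profitable direction is NOK → CHF → INR → NOK.

1.0148 (arbitrage exists)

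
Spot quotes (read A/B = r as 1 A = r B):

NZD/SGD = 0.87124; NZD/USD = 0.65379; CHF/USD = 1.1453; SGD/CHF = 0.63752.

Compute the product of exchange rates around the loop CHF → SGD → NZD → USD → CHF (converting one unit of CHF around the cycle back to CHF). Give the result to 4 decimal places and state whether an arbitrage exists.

1.0277 (arbitrage exists)

Around CHF → SGD → NZD → USD → CHF: 1 ÷ 0.63752 ÷ 0.87124 × 0.65379 ÷ 1.1453 = 1.027750
Product > 1; profitable direction is CHF → SGD → NZD → USD → CHF.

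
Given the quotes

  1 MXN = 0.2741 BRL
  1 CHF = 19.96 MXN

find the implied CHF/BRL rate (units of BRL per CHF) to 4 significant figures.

CHF/BRL = 5.471

1 CHF × 19.96 = 19.96 MXN
19.96 MXN × 0.2741 = 5.47104 BRL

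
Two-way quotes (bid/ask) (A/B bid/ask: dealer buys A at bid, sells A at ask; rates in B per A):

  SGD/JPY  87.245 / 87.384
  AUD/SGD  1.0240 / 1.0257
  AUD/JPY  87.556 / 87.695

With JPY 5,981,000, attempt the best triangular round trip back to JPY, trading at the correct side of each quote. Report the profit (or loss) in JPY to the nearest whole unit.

Net profit: JPY 112,116

Best loop JPY → AUD → SGD → JPY:
JPY 5,981,000 ÷ 87.695 (buy AUD at ask) = AUD 68,202.29
AUD 68,202.29 × 1.0240 (sell AUD at bid) = SGD 69,839.15
SGD 69,839.15 × 87.245 (sell SGD at bid) = JPY 6,093,116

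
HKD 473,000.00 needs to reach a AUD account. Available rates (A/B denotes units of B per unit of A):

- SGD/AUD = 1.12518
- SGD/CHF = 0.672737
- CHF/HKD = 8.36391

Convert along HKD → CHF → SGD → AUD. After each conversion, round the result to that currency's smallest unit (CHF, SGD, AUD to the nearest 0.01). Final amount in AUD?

HKD 473,000.00 ÷ 8.36391 = CHF 56,552.50
CHF 56,552.50 ÷ 0.672737 = SGD 84,063.31
SGD 84,063.31 × 1.12518 = AUD 94,586.36

AUD 94,586.36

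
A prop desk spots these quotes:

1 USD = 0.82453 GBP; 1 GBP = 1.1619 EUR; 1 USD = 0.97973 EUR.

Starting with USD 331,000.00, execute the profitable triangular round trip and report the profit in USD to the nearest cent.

Profit: USD 7,500.40

Profitable loop is USD → EUR → GBP → USD:
USD 331,000.00 × 0.97973 = EUR 324,290.63
EUR 324,290.63 ÷ 1.1619 = GBP 279,103.74
GBP 279,103.74 ÷ 0.82453 = USD 338,500.40
Profit = USD 338,500.40 − USD 331,000.00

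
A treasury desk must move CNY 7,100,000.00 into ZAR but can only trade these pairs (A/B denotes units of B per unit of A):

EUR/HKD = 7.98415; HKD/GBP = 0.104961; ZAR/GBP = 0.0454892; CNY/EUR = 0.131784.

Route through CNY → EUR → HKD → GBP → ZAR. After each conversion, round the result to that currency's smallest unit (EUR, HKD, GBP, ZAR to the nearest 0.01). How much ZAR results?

CNY 7,100,000.00 × 0.131784 = EUR 935,666.40
EUR 935,666.40 × 7.98415 = HKD 7,470,500.89
HKD 7,470,500.89 × 0.104961 = GBP 784,111.24
GBP 784,111.24 ÷ 0.0454892 = ZAR 17,237,305.56

ZAR 17,237,305.56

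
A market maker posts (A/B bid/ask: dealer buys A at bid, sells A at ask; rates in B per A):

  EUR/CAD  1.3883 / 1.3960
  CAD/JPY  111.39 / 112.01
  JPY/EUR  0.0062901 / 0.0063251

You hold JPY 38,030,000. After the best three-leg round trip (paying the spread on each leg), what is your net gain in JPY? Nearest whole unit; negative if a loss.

Best loop JPY → CAD → EUR → JPY:
JPY 38,030,000 ÷ 112.01 (buy CAD at ask) = CAD 339,523.26
CAD 339,523.26 ÷ 1.3960 (buy EUR at ask) = EUR 243,211.50
EUR 243,211.50 ÷ 0.0063251 (buy JPY at ask) = JPY 38,451,803

Net profit: JPY 421,803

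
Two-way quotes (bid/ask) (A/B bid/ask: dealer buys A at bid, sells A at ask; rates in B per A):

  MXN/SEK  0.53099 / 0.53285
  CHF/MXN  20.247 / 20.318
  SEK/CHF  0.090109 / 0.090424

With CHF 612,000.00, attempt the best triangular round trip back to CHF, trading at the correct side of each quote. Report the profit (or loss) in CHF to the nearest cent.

Net profit: CHF 13,146.47

Best loop CHF → SEK → MXN → CHF:
CHF 612,000.00 ÷ 0.090424 (buy SEK at ask) = SEK 6,768,114.66
SEK 6,768,114.66 ÷ 0.53285 (buy MXN at ask) = MXN 12,701,725.93
MXN 12,701,725.93 ÷ 20.318 (buy CHF at ask) = CHF 625,146.47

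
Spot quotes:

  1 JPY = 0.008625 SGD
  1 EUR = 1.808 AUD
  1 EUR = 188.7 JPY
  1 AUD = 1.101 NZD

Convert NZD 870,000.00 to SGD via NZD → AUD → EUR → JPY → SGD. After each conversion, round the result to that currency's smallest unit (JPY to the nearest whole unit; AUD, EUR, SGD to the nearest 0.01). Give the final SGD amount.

SGD 711,319.17

NZD 870,000.00 ÷ 1.101 = AUD 790,190.74
AUD 790,190.74 ÷ 1.808 = EUR 437,052.40
EUR 437,052.40 × 188.7 = JPY 82,471,788
JPY 82,471,788 × 0.008625 = SGD 711,319.17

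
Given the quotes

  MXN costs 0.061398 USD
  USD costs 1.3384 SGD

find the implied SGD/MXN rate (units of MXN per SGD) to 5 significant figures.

SGD/MXN = 12.169

1 SGD ÷ 1.3384 = 0.747161 USD
0.747161 USD ÷ 0.061398 = 12.1691 MXN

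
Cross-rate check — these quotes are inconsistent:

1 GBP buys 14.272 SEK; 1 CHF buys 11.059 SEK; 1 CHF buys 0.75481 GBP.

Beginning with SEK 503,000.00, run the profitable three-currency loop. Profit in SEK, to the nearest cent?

Profitable loop is SEK → GBP → CHF → SEK:
SEK 503,000.00 ÷ 14.272 = GBP 35,243.83
GBP 35,243.83 ÷ 0.75481 = CHF 46,692.33
CHF 46,692.33 × 11.059 = SEK 516,370.43
Profit = SEK 516,370.43 − SEK 503,000.00

Profit: SEK 13,370.43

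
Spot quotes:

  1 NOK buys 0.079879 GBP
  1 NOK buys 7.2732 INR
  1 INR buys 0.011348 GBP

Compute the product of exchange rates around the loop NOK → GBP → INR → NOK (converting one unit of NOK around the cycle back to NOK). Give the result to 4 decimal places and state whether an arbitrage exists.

0.9678 (arbitrage exists)

Around NOK → GBP → INR → NOK: 1 × 0.079879 ÷ 0.011348 ÷ 7.2732 = 0.967805
Product < 1; profitable direction is NOK → INR → GBP → NOK.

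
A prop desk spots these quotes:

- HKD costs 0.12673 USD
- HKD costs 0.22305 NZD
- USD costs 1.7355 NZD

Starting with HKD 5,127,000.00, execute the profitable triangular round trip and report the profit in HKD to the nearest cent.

Profitable loop is HKD → NZD → USD → HKD:
HKD 5,127,000.00 × 0.22305 = NZD 1,143,577.35
NZD 1,143,577.35 ÷ 1.7355 = USD 658,932.50
USD 658,932.50 ÷ 0.12673 = HKD 5,199,498.92
Profit = HKD 5,199,498.92 − HKD 5,127,000.00

Profit: HKD 72,498.92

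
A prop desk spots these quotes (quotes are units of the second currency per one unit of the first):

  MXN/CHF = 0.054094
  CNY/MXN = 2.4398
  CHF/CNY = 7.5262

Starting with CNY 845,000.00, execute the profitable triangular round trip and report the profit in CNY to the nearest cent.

Profitable loop is CNY → CHF → MXN → CNY:
CNY 845,000.00 ÷ 7.5262 = CHF 112,274.45
CHF 112,274.45 ÷ 0.054094 = MXN 2,075,543.58
MXN 2,075,543.58 ÷ 2.4398 = CNY 850,702.35
Profit = CNY 850,702.35 − CNY 845,000.00

Profit: CNY 5,702.35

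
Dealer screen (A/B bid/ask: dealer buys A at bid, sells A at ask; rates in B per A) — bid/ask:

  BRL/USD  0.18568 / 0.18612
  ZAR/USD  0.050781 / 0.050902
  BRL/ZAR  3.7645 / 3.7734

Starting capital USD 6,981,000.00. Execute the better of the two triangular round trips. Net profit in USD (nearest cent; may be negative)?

Net profit: USD 189,230.95

Best loop USD → BRL → ZAR → USD:
USD 6,981,000.00 ÷ 0.18612 (buy BRL at ask) = BRL 37,508,059.32
BRL 37,508,059.32 × 3.7645 (sell BRL at bid) = ZAR 141,199,089.30
ZAR 141,199,089.30 × 0.050781 (sell ZAR at bid) = USD 7,170,230.95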